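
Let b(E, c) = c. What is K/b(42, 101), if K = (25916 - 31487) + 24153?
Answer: 18582/101 ≈ 183.98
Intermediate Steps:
K = 18582 (K = -5571 + 24153 = 18582)
K/b(42, 101) = 18582/101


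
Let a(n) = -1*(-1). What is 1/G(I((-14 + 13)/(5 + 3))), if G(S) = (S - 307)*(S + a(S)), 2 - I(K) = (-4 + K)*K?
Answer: -4096/3108927 ≈ -0.0013175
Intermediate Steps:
a(n) = 1
I(K) = 2 - K*(-4 + K) (I(K) = 2 - (-4 + K)*K = 2 - K*(-4 + K))
G(S) = (1 + S)*(-307 + S) (G(S) = (S - 307)*(S + 1) = (-307 + S)*(1 + S) = (1 + S)*(-307 + S))
1/G(I((-14 + 13)/(5 + 3))) = 1/(-307 + (2 - ((-14 + 13)/(5 + 3))**2 + 4*((-14 + 13)/(5 + 3)))**2 - 306*(2 - ((-14 + 13)/(5 + 3))**2 + 4*((-14 + 13)/(5 + 3)))) = 1/(-307 + (2 - (-1/8)**2 + 4*(-1/8))**2 - 306*(2 - (-1/8)**2 + 4*(-1/8))) = 1/(-307 + (2 - 1*1/64 - 1/2)**2 - 306*(2 - 1*1/64 - 1/2)) = 1/(-307 + (2 - 1/64 - 1/2)**2 - 306*(2 - 1/64 - 1/2)) = 1/(-307 + (95/64)**2 - 306*95/64) = 1/(-307 + 9025/4096 - 14535/32) = 1/(-3108927/4096) = -4096/3108927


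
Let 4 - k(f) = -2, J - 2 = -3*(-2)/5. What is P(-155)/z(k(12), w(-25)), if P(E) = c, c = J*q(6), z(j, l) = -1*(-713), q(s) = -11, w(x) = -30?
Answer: -176/3565 ≈ -0.049369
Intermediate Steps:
J = 16/5 (J = 2 - 3*(-2)/5 = 2 + 6*(1/5) = 2 + 6/5 = 16/5 ≈ 3.2000)
k(f) = 6 (k(f) = 4 - 1*(-2) = 4 + 2 = 6)
z(j, l) = 713
c = -176/5 (c = (16/5)*(-11) = -176/5 ≈ -35.200)
P(E) = -176/5
P(-155)/z(k(12), w(-25)) = -176/5/713 = -176/5*1/713 = -176/3565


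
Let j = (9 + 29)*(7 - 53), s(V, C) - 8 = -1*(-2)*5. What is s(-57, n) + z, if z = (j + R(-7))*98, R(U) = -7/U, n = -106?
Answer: -171188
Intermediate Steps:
s(V, C) = 18 (s(V, C) = 8 - 1*(-2)*5 = 8 + 2*5 = 8 + 10 = 18)
j = -1748 (j = 38*(-46) = -1748)
z = -171206 (z = (-1748 - 7/(-7))*98 = (-1748 - 7*(-⅐))*98 = (-1748 + 1)*98 = -1747*98 = -171206)
s(-57, n) + z = 18 - 171206 = -171188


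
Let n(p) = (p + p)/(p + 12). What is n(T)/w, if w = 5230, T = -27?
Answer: 9/13075 ≈ 0.00068834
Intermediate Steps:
n(p) = 2*p/(12 + p) (n(p) = (2*p)/(12 + p) = 2*p/(12 + p))
n(T)/w = (2*(-27)/(12 - 27))/5230 = (2*(-27)/(-15))*(1/5230) = (2*(-27)*(-1/15))*(1/5230) = (18/5)*(1/5230) = 9/13075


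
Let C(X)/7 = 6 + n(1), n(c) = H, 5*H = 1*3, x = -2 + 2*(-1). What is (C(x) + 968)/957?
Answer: 461/435 ≈ 1.0598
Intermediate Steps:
x = -4 (x = -2 - 2 = -4)
H = ⅗ (H = (1*3)/5 = (⅕)*3 = ⅗ ≈ 0.60000)
n(c) = ⅗
C(X) = 231/5 (C(X) = 7*(6 + ⅗) = 7*(33/5) = 231/5)
(C(x) + 968)/957 = (231/5 + 968)/957 = (5071/5)*(1/957) = 461/435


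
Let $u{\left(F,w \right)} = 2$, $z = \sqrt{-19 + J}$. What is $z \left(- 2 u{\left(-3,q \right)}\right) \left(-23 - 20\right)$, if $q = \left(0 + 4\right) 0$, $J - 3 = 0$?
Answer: $688 i \approx 688.0 i$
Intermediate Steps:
$J = 3$ ($J = 3 + 0 = 3$)
$q = 0$ ($q = 4 \cdot 0 = 0$)
$z = 4 i$ ($z = \sqrt{-19 + 3} = \sqrt{-16} = 4 i \approx 4.0 i$)
$z \left(- 2 u{\left(-3,q \right)}\right) \left(-23 - 20\right) = 4 i \left(\left(-2\right) 2\right) \left(-23 - 20\right) = 4 i \left(-4\right) \left(-23 - 20\right) = - 16 i \left(-43\right) = 688 i$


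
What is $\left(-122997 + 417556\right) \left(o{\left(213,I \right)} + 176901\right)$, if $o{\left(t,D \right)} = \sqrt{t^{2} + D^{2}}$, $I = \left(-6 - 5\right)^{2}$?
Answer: $52107781659 + 294559 \sqrt{60010} \approx 5.218 \cdot 10^{10}$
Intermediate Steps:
$I = 121$ ($I = \left(-11\right)^{2} = 121$)
$o{\left(t,D \right)} = \sqrt{D^{2} + t^{2}}$
$\left(-122997 + 417556\right) \left(o{\left(213,I \right)} + 176901\right) = \left(-122997 + 417556\right) \left(\sqrt{121^{2} + 213^{2}} + 176901\right) = 294559 \left(\sqrt{14641 + 45369} + 176901\right) = 294559 \left(\sqrt{60010} + 176901\right) = 294559 \left(176901 + \sqrt{60010}\right) = 52107781659 + 294559 \sqrt{60010}$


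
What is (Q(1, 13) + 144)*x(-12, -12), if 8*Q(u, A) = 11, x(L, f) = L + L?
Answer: -3489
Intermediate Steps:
x(L, f) = 2*L
Q(u, A) = 11/8 (Q(u, A) = (⅛)*11 = 11/8)
(Q(1, 13) + 144)*x(-12, -12) = (11/8 + 144)*(2*(-12)) = (1163/8)*(-24) = -3489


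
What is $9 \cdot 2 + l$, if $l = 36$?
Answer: $54$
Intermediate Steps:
$9 \cdot 2 + l = 9 \cdot 2 + 36 = 18 + 36 = 54$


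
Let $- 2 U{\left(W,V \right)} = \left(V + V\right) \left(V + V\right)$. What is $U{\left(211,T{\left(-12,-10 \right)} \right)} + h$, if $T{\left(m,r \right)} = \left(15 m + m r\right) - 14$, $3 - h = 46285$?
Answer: $-57234$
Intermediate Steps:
$h = -46282$ ($h = 3 - 46285 = -46282$)
$T{\left(m,r \right)} = -14 + 15 m + m r$
$U{\left(W,V \right)} = - 2 V^{2}$ ($U{\left(W,V \right)} = - \frac{\left(V + V\right) \left(V + V\right)}{2} = - \frac{2 V 2 V}{2} = - \frac{4 V^{2}}{2} = - 2 V^{2}$)
$U{\left(211,T{\left(-12,-10 \right)} \right)} + h = - 2 \left(-14 + 15 \left(-12\right) - -120\right)^{2} - 46282 = - 2 \left(-14 - 180 + 120\right)^{2} - 46282 = - 2 \left(-74\right)^{2} - 46282 = \left(-2\right) 5476 - 46282 = -10952 - 46282 = -57234$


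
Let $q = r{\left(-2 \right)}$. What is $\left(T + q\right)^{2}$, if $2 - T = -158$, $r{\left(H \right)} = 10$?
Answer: $28900$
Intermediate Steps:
$q = 10$
$T = 160$ ($T = 2 - -158 = 2 + 158 = 160$)
$\left(T + q\right)^{2} = \left(160 + 10\right)^{2} = 170^{2} = 28900$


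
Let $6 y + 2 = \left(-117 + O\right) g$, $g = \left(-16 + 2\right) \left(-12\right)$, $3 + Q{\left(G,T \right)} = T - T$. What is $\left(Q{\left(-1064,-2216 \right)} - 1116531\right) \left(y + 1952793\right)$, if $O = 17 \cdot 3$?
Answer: $-2178296052452$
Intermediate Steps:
$O = 51$
$Q{\left(G,T \right)} = -3$ ($Q{\left(G,T \right)} = -3 + \left(T - T\right) = -3 + 0 = -3$)
$g = 168$ ($g = \left(-14\right) \left(-12\right) = 168$)
$y = - \frac{5545}{3}$ ($y = - \frac{1}{3} + \frac{\left(-117 + 51\right) 168}{6} = - \frac{1}{3} + \frac{\left(-66\right) 168}{6} = - \frac{1}{3} + \frac{1}{6} \left(-11088\right) = - \frac{1}{3} - 1848 = - \frac{5545}{3} \approx -1848.3$)
$\left(Q{\left(-1064,-2216 \right)} - 1116531\right) \left(y + 1952793\right) = \left(-3 - 1116531\right) \left(- \frac{5545}{3} + 1952793\right) = \left(-1116534\right) \frac{5852834}{3} = -2178296052452$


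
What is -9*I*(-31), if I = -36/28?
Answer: -2511/7 ≈ -358.71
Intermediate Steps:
I = -9/7 (I = -36*1/28 = -9/7 ≈ -1.2857)
-9*I*(-31) = -9*(-9/7)*(-31) = (81/7)*(-31) = -2511/7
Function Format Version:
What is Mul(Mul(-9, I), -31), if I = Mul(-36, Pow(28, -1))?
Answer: Rational(-2511, 7) ≈ -358.71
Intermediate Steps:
I = Rational(-9, 7) (I = Mul(-36, Rational(1, 28)) = Rational(-9, 7) ≈ -1.2857)
Mul(Mul(-9, I), -31) = Mul(Mul(-9, Rational(-9, 7)), -31) = Mul(Rational(81, 7), -31) = Rational(-2511, 7)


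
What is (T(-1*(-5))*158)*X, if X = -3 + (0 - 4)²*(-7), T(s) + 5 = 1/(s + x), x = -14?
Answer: 835820/9 ≈ 92869.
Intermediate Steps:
T(s) = -5 + 1/(-14 + s) (T(s) = -5 + 1/(s - 14) = -5 + 1/(-14 + s))
X = -115 (X = -3 + (-4)²*(-7) = -3 + 16*(-7) = -3 - 112 = -115)
(T(-1*(-5))*158)*X = (((71 - (-5)*(-5))/(-14 - 1*(-5)))*158)*(-115) = (((71 - 5*5)/(-14 + 5))*158)*(-115) = (((71 - 25)/(-9))*158)*(-115) = (-⅑*46*158)*(-115) = -46/9*158*(-115) = -7268/9*(-115) = 835820/9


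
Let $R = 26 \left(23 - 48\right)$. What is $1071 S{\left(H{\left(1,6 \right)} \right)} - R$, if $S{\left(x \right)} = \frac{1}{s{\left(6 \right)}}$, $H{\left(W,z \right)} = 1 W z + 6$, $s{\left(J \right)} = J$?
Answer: $\frac{1657}{2} \approx 828.5$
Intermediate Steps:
$R = -650$ ($R = 26 \left(-25\right) = -650$)
$H{\left(W,z \right)} = 6 + W z$ ($H{\left(W,z \right)} = W z + 6 = 6 + W z$)
$S{\left(x \right)} = \frac{1}{6}$
$1071 S{\left(H{\left(1,6 \right)} \right)} - R = 1071 \cdot \frac{1}{6} - -650 = \frac{357}{2} + 650 = \frac{1657}{2}$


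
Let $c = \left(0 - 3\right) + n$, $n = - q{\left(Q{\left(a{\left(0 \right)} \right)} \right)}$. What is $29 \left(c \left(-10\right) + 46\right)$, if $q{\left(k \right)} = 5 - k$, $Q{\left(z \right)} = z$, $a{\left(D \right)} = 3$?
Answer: $2784$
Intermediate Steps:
$n = -2$ ($n = - (5 - 3) = \left(-1\right) 2 = -2$)
$c = -5$ ($c = \left(0 - 3\right) - 2 = -3 - 2 = -5$)
$29 \left(c \left(-10\right) + 46\right) = 29 \left(\left(-5\right) \left(-10\right) + 46\right) = 29 \left(50 + 46\right) = 29 \cdot 96 = 2784$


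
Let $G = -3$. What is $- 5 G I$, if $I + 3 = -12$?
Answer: $-225$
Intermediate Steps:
$I = -15$ ($I = -3 - 12 = -15$)
$- 5 G I = \left(-5\right) \left(-3\right) \left(-15\right) = 15 \left(-15\right) = -225$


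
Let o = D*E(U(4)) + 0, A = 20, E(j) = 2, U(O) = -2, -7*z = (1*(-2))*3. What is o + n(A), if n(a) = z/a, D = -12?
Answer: -1677/70 ≈ -23.957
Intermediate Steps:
z = 6/7 (z = -1*(-2)*3/7 = -(-2)*3/7 = -1/7*(-6) = 6/7 ≈ 0.85714)
o = -24 (o = -12*2 + 0 = -24 + 0 = -24)
n(a) = 6/(7*a)
o + n(A) = -24 + (6/7)/20 = -24 + (6/7)*(1/20) = -24 + 3/70 = -1677/70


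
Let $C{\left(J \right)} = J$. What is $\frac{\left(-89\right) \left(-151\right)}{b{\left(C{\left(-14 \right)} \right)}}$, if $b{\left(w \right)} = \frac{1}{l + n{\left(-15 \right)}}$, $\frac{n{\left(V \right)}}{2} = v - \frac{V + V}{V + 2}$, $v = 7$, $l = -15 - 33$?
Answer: $- \frac{6746378}{13} \approx -5.1895 \cdot 10^{5}$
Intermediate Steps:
$l = -48$ ($l = -15 - 33 = -48$)
$n{\left(V \right)} = 14 - \frac{4 V}{2 + V}$ ($n{\left(V \right)} = 2 \left(7 - \frac{V + V}{V + 2}\right) = 2 \left(7 - \frac{2 V}{2 + V}\right) = 14 - \frac{4 V}{2 + V}$)
$b{\left(w \right)} = - \frac{13}{502}$ ($b{\left(w \right)} = \frac{1}{-48 + \frac{2 \left(14 + 5 \left(-15\right)\right)}{2 - 15}} = \frac{1}{-48 + \frac{2 \left(14 - 75\right)}{-13}} = \frac{1}{-48 + 2 \left(- \frac{1}{13}\right) \left(-61\right)} = \frac{1}{-48 + \frac{122}{13}} = \frac{1}{- \frac{502}{13}} = - \frac{13}{502}$)
$\frac{\left(-89\right) \left(-151\right)}{b{\left(C{\left(-14 \right)} \right)}} = \frac{\left(-89\right) \left(-151\right)}{- \frac{13}{502}} = 13439 \left(- \frac{502}{13}\right) = - \frac{6746378}{13}$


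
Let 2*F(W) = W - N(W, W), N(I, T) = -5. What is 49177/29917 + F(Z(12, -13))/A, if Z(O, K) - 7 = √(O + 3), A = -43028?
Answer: 1057904227/643634338 - √15/86056 ≈ 1.6436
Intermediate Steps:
Z(O, K) = 7 + √(3 + O) (Z(O, K) = 7 + √(O + 3) = 7 + √(3 + O))
F(W) = 5/2 + W/2 (F(W) = (W - 1*(-5))/2 = (W + 5)/2 = (5 + W)/2 = 5/2 + W/2)
49177/29917 + F(Z(12, -13))/A = 49177/29917 + (5/2 + (7 + √(3 + 12))/2)/(-43028) = 49177*(1/29917) + (5/2 + (7 + √15)/2)*(-1/43028) = 49177/29917 + (5/2 + (7/2 + √15/2))*(-1/43028) = 49177/29917 + (6 + √15/2)*(-1/43028) = 49177/29917 + (-3/21514 - √15/86056) = 1057904227/643634338 - √15/86056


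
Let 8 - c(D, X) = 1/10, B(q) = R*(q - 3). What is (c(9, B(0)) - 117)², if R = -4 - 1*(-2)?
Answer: 1190281/100 ≈ 11903.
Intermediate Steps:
R = -2 (R = -4 + 2 = -2)
B(q) = 6 - 2*q (B(q) = -2*(q - 3) = -2*(-3 + q) = 6 - 2*q)
c(D, X) = 79/10 (c(D, X) = 8 - 1/10 = 8 - 1*⅒ = 8 - ⅒ = 79/10)
(c(9, B(0)) - 117)² = (79/10 - 117)² = (-1091/10)² = 1190281/100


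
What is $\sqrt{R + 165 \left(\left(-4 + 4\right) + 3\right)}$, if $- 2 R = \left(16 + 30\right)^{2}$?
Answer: $i \sqrt{563} \approx 23.728 i$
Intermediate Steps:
$R = -1058$ ($R = - \frac{\left(16 + 30\right)^{2}}{2} = - \frac{46^{2}}{2} = \left(- \frac{1}{2}\right) 2116 = -1058$)
$\sqrt{R + 165 \left(\left(-4 + 4\right) + 3\right)} = \sqrt{-1058 + 165 \left(\left(-4 + 4\right) + 3\right)} = \sqrt{-1058 + 165 \left(0 + 3\right)} = \sqrt{-1058 + 165 \cdot 3} = \sqrt{-1058 + 495} = \sqrt{-563} = i \sqrt{563}$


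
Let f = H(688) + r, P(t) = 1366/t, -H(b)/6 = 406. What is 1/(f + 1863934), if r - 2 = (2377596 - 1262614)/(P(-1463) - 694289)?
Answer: 1015746173/1890809869820834 ≈ 5.3720e-7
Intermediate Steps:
H(b) = -2436 (H(b) = -6*406 = -2436)
r = 400273680/1015746173 (r = 2 + (2377596 - 1262614)/(1366/(-1463) - 694289) = 2 + 1114982/(1366*(-1/1463) - 694289) = 2 + 1114982/(-1366/1463 - 694289) = 2 + 1114982/(-1015746173/1463) = 2 + 1114982*(-1463/1015746173) = 2 - 1631218666/1015746173 = 400273680/1015746173 ≈ 0.39407)
f = -2473957403748/1015746173 (f = -2436 + 400273680/1015746173 = -2473957403748/1015746173 ≈ -2435.6)
1/(f + 1863934) = 1/(-2473957403748/1015746173 + 1863934) = 1/(1890809869820834/1015746173) = 1015746173/1890809869820834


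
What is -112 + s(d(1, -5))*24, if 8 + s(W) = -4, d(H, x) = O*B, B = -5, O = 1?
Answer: -400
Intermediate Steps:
d(H, x) = -5 (d(H, x) = 1*(-5) = -5)
s(W) = -12 (s(W) = -8 - 4 = -12)
-112 + s(d(1, -5))*24 = -112 - 12*24 = -112 - 288 = -400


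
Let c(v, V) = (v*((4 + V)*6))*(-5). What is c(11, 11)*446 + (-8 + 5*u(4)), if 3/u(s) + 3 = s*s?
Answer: -28700189/13 ≈ -2.2077e+6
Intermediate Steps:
u(s) = 3/(-3 + s²) (u(s) = 3/(-3 + s*s) = 3/(-3 + s²))
c(v, V) = -5*v*(24 + 6*V) (c(v, V) = (v*(24 + 6*V))*(-5) = -5*v*(24 + 6*V))
c(11, 11)*446 + (-8 + 5*u(4)) = -30*11*(4 + 11)*446 + (-8 + 5*(3/(-3 + 4²))) = -30*11*15*446 + (-8 + 5*(3/(-3 + 16))) = -4950*446 + (-8 + 5*(3/13)) = -2207700 + (-8 + 5*(3*(1/13))) = -2207700 + (-8 + 5*(3/13)) = -2207700 + (-8 + 15/13) = -2207700 - 89/13 = -28700189/13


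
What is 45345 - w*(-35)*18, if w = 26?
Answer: 61725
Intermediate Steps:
45345 - w*(-35)*18 = 45345 - 26*(-35)*18 = 45345 - (-910)*18 = 45345 - 1*(-16380) = 45345 + 16380 = 61725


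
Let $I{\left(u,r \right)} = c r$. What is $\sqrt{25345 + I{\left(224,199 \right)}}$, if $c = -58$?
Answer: $\sqrt{13803} \approx 117.49$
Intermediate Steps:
$I{\left(u,r \right)} = - 58 r$
$\sqrt{25345 + I{\left(224,199 \right)}} = \sqrt{25345 - 11542} = \sqrt{13803}$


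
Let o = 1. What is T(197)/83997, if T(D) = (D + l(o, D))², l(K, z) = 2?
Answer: 39601/83997 ≈ 0.47146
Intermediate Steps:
T(D) = (2 + D)² (T(D) = (D + 2)² = (2 + D)²)
T(197)/83997 = (2 + 197)²/83997 = 199²*(1/83997) = 39601*(1/83997) = 39601/83997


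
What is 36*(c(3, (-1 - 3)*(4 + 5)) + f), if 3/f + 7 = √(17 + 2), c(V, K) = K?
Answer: -6606/5 - 18*√19/5 ≈ -1336.9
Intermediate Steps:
f = 3/(-7 + √19) (f = 3/(-7 + √(17 + 2)) = 3/(-7 + √19) ≈ -1.1359)
36*(c(3, (-1 - 3)*(4 + 5)) + f) = 36*((-1 - 3)*(4 + 5) + (-7/10 - √19/10)) = 36*(-4*9 + (-7/10 - √19/10)) = 36*(-36 + (-7/10 - √19/10)) = 36*(-367/10 - √19/10) = -6606/5 - 18*√19/5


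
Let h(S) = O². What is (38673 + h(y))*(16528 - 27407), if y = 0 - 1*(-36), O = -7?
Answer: -421256638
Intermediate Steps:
y = 36 (y = 0 + 36 = 36)
h(S) = 49 (h(S) = (-7)² = 49)
(38673 + h(y))*(16528 - 27407) = (38673 + 49)*(16528 - 27407) = 38722*(-10879) = -421256638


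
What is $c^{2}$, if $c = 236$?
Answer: $55696$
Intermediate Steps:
$c^{2} = 236^{2} = 55696$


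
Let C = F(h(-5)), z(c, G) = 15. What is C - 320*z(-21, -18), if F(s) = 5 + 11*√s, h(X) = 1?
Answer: -4784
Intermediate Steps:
C = 16 (C = 5 + 11*√1 = 5 + 11*1 = 5 + 11 = 16)
C - 320*z(-21, -18) = 16 - 320*15 = 16 - 4800 = -4784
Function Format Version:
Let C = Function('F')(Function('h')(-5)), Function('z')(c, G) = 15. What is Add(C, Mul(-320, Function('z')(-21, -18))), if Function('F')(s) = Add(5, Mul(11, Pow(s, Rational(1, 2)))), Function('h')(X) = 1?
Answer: -4784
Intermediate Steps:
C = 16 (C = Add(5, Mul(11, Pow(1, Rational(1, 2)))) = Add(5, Mul(11, 1)) = Add(5, 11) = 16)
Add(C, Mul(-320, Function('z')(-21, -18))) = Add(16, Mul(-320, 15)) = Add(16, -4800) = -4784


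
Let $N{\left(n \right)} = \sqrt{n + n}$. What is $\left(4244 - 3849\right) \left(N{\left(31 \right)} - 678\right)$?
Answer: $-267810 + 395 \sqrt{62} \approx -2.647 \cdot 10^{5}$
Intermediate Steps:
$N{\left(n \right)} = \sqrt{2} \sqrt{n}$ ($N{\left(n \right)} = \sqrt{2 n} = \sqrt{2} \sqrt{n}$)
$\left(4244 - 3849\right) \left(N{\left(31 \right)} - 678\right) = \left(4244 - 3849\right) \left(\sqrt{2} \sqrt{31} - 678\right) = 395 \left(\sqrt{62} - 678\right) = 395 \left(-678 + \sqrt{62}\right) = -267810 + 395 \sqrt{62}$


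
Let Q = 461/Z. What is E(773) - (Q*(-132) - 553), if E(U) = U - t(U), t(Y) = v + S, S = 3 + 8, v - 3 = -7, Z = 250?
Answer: 195301/125 ≈ 1562.4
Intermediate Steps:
v = -4 (v = 3 - 7 = -4)
S = 11
Q = 461/250 ≈ 1.8440
t(Y) = 7 (t(Y) = -4 + 11 = 7)
E(U) = -7 + U (E(U) = U - 1*7 = U - 7 = -7 + U)
E(773) - (Q*(-132) - 553) = (-7 + 773) - ((461/250)*(-132) - 553) = 766 - (-30426/125 - 553) = 766 - 1*(-99551/125) = 766 + 99551/125 = 195301/125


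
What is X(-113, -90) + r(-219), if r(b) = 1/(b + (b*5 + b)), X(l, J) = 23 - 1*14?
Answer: 13796/1533 ≈ 8.9993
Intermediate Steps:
X(l, J) = 9 (X(l, J) = 23 - 14 = 9)
r(b) = 1/(7*b) (r(b) = 1/(b + (5*b + b)) = 1/(b + 6*b) = 1/(7*b))
X(-113, -90) + r(-219) = 9 + (⅐)/(-219) = 9 + (⅐)*(-1/219) = 9 - 1/1533 = 13796/1533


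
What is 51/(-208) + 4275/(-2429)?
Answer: -1013079/505232 ≈ -2.0052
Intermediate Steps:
51/(-208) + 4275/(-2429) = 51*(-1/208) + 4275*(-1/2429) = -51/208 - 4275/2429 = -1013079/505232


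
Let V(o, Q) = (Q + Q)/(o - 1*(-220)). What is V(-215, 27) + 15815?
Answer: 79129/5 ≈ 15826.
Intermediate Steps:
V(o, Q) = 2*Q/(220 + o) (V(o, Q) = (2*Q)/(o + 220) = (2*Q)/(220 + o) = 2*Q/(220 + o))
V(-215, 27) + 15815 = 2*27/(220 - 215) + 15815 = 2*27/5 + 15815 = 2*27*(⅕) + 15815 = 54/5 + 15815 = 79129/5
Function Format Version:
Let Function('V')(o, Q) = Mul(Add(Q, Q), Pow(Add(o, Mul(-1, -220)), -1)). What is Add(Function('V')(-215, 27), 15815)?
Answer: Rational(79129, 5) ≈ 15826.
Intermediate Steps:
Function('V')(o, Q) = Mul(2, Q, Pow(Add(220, o), -1)) (Function('V')(o, Q) = Mul(Mul(2, Q), Pow(Add(o, 220), -1)) = Mul(Mul(2, Q), Pow(Add(220, o), -1)) = Mul(2, Q, Pow(Add(220, o), -1)))
Add(Function('V')(-215, 27), 15815) = Add(Mul(2, 27, Pow(Add(220, -215), -1)), 15815) = Add(Mul(2, 27, Pow(5, -1)), 15815) = Add(Mul(2, 27, Rational(1, 5)), 15815) = Add(Rational(54, 5), 15815) = Rational(79129, 5)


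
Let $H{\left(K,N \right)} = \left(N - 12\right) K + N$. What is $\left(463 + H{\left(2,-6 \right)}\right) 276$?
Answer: $116196$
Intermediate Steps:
$H{\left(K,N \right)} = N + K \left(-12 + N\right)$ ($H{\left(K,N \right)} = \left(N - 12\right) K + N = \left(-12 + N\right) K + N = K \left(-12 + N\right) + N = N + K \left(-12 + N\right)$)
$\left(463 + H{\left(2,-6 \right)}\right) 276 = \left(463 - 42\right) 276 = 421 \cdot 276 = 116196$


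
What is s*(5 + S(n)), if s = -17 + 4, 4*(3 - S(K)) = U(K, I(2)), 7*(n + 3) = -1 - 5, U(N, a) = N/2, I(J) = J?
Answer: -6175/56 ≈ -110.27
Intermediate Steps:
U(N, a) = N/2 (U(N, a) = N*(½) = N/2)
n = -27/7 (n = -3 + (-1 - 5)/7 = -3 + (⅐)*(-6) = -3 - 6/7 = -27/7 ≈ -3.8571)
S(K) = 3 - K/8
s = -13
s*(5 + S(n)) = -13*(5 + (3 - ⅛*(-27/7))) = -13*(5 + (3 + 27/56)) = -13*(5 + 195/56) = -13*475/56 = -6175/56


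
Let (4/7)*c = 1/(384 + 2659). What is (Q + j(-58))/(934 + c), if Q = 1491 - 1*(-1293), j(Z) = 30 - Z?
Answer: 34957984/11368655 ≈ 3.0749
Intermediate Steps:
Q = 2784 (Q = 1491 + 1293 = 2784)
c = 7/12172 (c = 7/(4*(384 + 2659)) = (7/4)/3043 = (7/4)*(1/3043) = 7/12172 ≈ 0.00057509)
(Q + j(-58))/(934 + c) = (2784 + (30 - 1*(-58)))/(934 + 7/12172) = (2784 + (30 + 58))/(11368655/12172) = (2784 + 88)*(12172/11368655) = 2872*(12172/11368655) = 34957984/11368655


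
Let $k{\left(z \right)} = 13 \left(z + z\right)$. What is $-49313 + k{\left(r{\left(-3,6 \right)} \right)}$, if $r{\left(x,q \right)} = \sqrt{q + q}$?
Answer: $-49313 + 52 \sqrt{3} \approx -49223.0$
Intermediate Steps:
$r{\left(x,q \right)} = \sqrt{2} \sqrt{q}$ ($r{\left(x,q \right)} = \sqrt{2 q} = \sqrt{2} \sqrt{q}$)
$k{\left(z \right)} = 26 z$ ($k{\left(z \right)} = 13 \cdot 2 z = 26 z$)
$-49313 + k{\left(r{\left(-3,6 \right)} \right)} = -49313 + 26 \sqrt{2} \sqrt{6} = -49313 + 26 \cdot 2 \sqrt{3} = -49313 + 52 \sqrt{3}$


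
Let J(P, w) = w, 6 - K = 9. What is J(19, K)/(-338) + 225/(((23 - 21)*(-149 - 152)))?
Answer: -18561/50869 ≈ -0.36488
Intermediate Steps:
K = -3 (K = 6 - 1*9 = 6 - 9 = -3)
J(19, K)/(-338) + 225/(((23 - 21)*(-149 - 152))) = -3/(-338) + 225/(((23 - 21)*(-149 - 152))) = -3*(-1/338) + 225/((2*(-301))) = 3/338 + 225/(-602) = 3/338 + 225*(-1/602) = 3/338 - 225/602 = -18561/50869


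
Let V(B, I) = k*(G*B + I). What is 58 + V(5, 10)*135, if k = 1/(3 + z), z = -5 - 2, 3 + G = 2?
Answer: -443/4 ≈ -110.75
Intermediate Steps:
G = -1 (G = -3 + 2 = -1)
z = -7
k = -1/4 (k = 1/(3 - 7) = 1/(-4) = -1/4 ≈ -0.25000)
V(B, I) = -I/4 + B/4 (V(B, I) = -(-B + I)/4 = -(I - B)/4 = -I/4 + B/4)
58 + V(5, 10)*135 = 58 + (-1/4*10 + (1/4)*5)*135 = 58 + (-5/2 + 5/4)*135 = 58 - 5/4*135 = 58 - 675/4 = -443/4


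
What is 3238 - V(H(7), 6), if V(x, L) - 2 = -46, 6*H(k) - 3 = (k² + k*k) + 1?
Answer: 3282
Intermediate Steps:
H(k) = ⅔ + k²/3 (H(k) = ½ + ((k² + k*k) + 1)/6 = ½ + ((k² + k²) + 1)/6 = ½ + (2*k² + 1)/6 = ½ + (1 + 2*k²)/6 = ½ + (⅙ + k²/3) = ⅔ + k²/3)
V(x, L) = -44 (V(x, L) = 2 - 46 = -44)
3238 - V(H(7), 6) = 3238 - 1*(-44) = 3238 + 44 = 3282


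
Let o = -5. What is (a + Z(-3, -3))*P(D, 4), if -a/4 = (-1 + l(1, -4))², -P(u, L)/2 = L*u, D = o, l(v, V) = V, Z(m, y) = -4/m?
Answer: -11840/3 ≈ -3946.7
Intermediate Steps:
D = -5
P(u, L) = -2*L*u
a = -100 (a = -4*(-1 - 4)² = -4*(-5)² = -4*25 = -100)
(a + Z(-3, -3))*P(D, 4) = (-100 - 4/(-3))*(-2*4*(-5)) = (-100 - 4*(-⅓))*40 = (-100 + 4/3)*40 = -296/3*40 = -11840/3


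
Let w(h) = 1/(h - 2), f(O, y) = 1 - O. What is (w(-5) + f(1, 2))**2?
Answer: 1/49 ≈ 0.020408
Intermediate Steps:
w(h) = 1/(-2 + h)
(w(-5) + f(1, 2))**2 = (1/(-2 - 5) + (1 - 1*1))**2 = (1/(-7) + (1 - 1))**2 = (-1/7 + 0)**2 = (-1/7)**2 = 1/49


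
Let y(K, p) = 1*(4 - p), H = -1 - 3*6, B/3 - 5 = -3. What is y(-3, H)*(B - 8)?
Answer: -46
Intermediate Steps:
B = 6 (B = 15 + 3*(-3) = 15 - 9 = 6)
H = -19 (H = -1 - 18 = -19)
y(K, p) = 4 - p
y(-3, H)*(B - 8) = (4 - 1*(-19))*(6 - 8) = (4 + 19)*(-2) = 23*(-2) = -46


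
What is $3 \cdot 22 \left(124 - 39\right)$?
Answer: $5610$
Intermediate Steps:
$3 \cdot 22 \left(124 - 39\right) = 66 \cdot 85 = 5610$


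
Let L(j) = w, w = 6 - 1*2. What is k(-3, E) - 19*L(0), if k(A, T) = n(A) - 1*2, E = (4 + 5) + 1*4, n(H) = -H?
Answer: -75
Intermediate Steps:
E = 13 (E = 9 + 4 = 13)
k(A, T) = -2 - A (k(A, T) = -A - 1*2 = -A - 2 = -2 - A)
w = 4 (w = 6 - 2 = 4)
L(j) = 4
k(-3, E) - 19*L(0) = (-2 - 1*(-3)) - 19*4 = (-2 + 3) - 76 = 1 - 76 = -75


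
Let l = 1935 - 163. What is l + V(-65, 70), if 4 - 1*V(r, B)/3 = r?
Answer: 1979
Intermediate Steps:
V(r, B) = 12 - 3*r
l = 1772
l + V(-65, 70) = 1772 + (12 - 3*(-65)) = 1772 + (12 + 195) = 1772 + 207 = 1979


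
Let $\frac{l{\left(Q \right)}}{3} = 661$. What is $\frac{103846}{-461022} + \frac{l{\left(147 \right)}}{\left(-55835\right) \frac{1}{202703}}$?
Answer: $- \frac{92659111975744}{12870581685} \approx -7199.3$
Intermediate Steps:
$l{\left(Q \right)} = 1983$ ($l{\left(Q \right)} = 3 \cdot 661 = 1983$)
$\frac{103846}{-461022} + \frac{l{\left(147 \right)}}{\left(-55835\right) \frac{1}{202703}} = \frac{103846}{-461022} + \frac{1983}{\left(-55835\right) \frac{1}{202703}} = 103846 \left(- \frac{1}{461022}\right) + \frac{1983}{\left(-55835\right) \frac{1}{202703}} = - \frac{51923}{230511} + \frac{1983}{- \frac{55835}{202703}} = - \frac{51923}{230511} + 1983 \left(- \frac{202703}{55835}\right) = - \frac{51923}{230511} - \frac{401960049}{55835} = - \frac{92659111975744}{12870581685}$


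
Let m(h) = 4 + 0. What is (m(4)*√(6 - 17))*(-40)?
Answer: -160*I*√11 ≈ -530.66*I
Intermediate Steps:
m(h) = 4
(m(4)*√(6 - 17))*(-40) = (4*√(6 - 17))*(-40) = (4*√(-11))*(-40) = (4*(I*√11))*(-40) = (4*I*√11)*(-40) = -160*I*√11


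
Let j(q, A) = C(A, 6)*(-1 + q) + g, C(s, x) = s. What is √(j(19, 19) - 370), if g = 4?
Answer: 2*I*√6 ≈ 4.899*I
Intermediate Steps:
j(q, A) = 4 + A*(-1 + q) (j(q, A) = A*(-1 + q) + 4 = 4 + A*(-1 + q))
√(j(19, 19) - 370) = √((4 - 1*19 + 19*19) - 370) = √((4 - 19 + 361) - 370) = √(346 - 370) = √(-24) = 2*I*√6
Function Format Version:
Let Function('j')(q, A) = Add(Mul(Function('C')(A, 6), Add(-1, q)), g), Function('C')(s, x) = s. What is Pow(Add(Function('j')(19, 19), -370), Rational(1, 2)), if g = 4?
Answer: Mul(2, I, Pow(6, Rational(1, 2))) ≈ Mul(4.8990, I)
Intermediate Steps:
Function('j')(q, A) = Add(4, Mul(A, Add(-1, q))) (Function('j')(q, A) = Add(Mul(A, Add(-1, q)), 4) = Add(4, Mul(A, Add(-1, q))))
Pow(Add(Function('j')(19, 19), -370), Rational(1, 2)) = Pow(Add(Add(4, Mul(-1, 19), Mul(19, 19)), -370), Rational(1, 2)) = Pow(Add(Add(4, -19, 361), -370), Rational(1, 2)) = Pow(Add(346, -370), Rational(1, 2)) = Pow(-24, Rational(1, 2)) = Mul(2, I, Pow(6, Rational(1, 2)))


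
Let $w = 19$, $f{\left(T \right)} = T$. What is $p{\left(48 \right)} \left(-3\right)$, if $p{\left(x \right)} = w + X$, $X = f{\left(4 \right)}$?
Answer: $-69$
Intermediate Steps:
$X = 4$
$p{\left(x \right)} = 23$ ($p{\left(x \right)} = 19 + 4 = 23$)
$p{\left(48 \right)} \left(-3\right) = 23 \left(-3\right) = -69$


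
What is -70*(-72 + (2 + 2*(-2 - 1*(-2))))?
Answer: 4900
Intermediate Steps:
-70*(-72 + (2 + 2*(-2 - 1*(-2)))) = -70*(-72 + (2 + 2*(-2 + 2))) = -70*(-72 + (2 + 2*0)) = -70*(-72 + (2 + 0)) = -70*(-72 + 2) = -70*(-70) = 4900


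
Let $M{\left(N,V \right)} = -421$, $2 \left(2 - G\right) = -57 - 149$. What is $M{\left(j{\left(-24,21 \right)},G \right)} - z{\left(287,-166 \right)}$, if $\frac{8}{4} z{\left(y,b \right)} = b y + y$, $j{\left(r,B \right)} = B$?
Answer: $\frac{46513}{2} \approx 23257.0$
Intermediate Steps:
$G = 105$ ($G = 2 - \frac{-57 - 149}{2} = 2 - -103 = 2 + 103 = 105$)
$z{\left(y,b \right)} = \frac{y}{2} + \frac{b y}{2}$ ($z{\left(y,b \right)} = \frac{b y + y}{2} = \frac{y + b y}{2} = \frac{y}{2} + \frac{b y}{2}$)
$M{\left(j{\left(-24,21 \right)},G \right)} - z{\left(287,-166 \right)} = -421 - \frac{1}{2} \cdot 287 \left(1 - 166\right) = -421 - \frac{1}{2} \cdot 287 \left(-165\right) = -421 - - \frac{47355}{2} = -421 + \frac{47355}{2} = \frac{46513}{2}$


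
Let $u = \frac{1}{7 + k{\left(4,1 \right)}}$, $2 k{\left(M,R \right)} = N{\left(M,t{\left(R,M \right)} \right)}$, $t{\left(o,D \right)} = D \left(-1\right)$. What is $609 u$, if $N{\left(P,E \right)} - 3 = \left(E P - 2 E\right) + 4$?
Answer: $\frac{1218}{13} \approx 93.692$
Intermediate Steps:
$t{\left(o,D \right)} = - D$
$N{\left(P,E \right)} = 7 - 2 E + E P$ ($N{\left(P,E \right)} = 3 + \left(\left(E P - 2 E\right) + 4\right) = 3 + \left(\left(- 2 E + E P\right) + 4\right) = 3 + \left(4 - 2 E + E P\right) = 7 - 2 E + E P$)
$k{\left(M,R \right)} = \frac{7}{2} + M - \frac{M^{2}}{2}$ ($k{\left(M,R \right)} = \frac{7 - 2 \left(- M\right) + - M M}{2} = \frac{7 + 2 M - M^{2}}{2} = \frac{7 - M^{2} + 2 M}{2} = \frac{7}{2} + M - \frac{M^{2}}{2}$)
$u = \frac{2}{13}$ ($u = \frac{1}{7 + \left(\frac{7}{2} + 4 - \frac{4^{2}}{2}\right)} = \frac{1}{7 + \left(\frac{7}{2} + 4 - 8\right)} = \frac{1}{7 - \frac{1}{2}} = \frac{1}{\frac{13}{2}} = \frac{2}{13} \approx 0.15385$)
$609 u = 609 \cdot \frac{2}{13} = \frac{1218}{13}$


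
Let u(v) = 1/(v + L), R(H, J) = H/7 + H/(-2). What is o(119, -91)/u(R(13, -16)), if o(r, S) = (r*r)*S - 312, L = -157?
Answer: 2916923269/14 ≈ 2.0835e+8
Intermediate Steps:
o(r, S) = -312 + S*r² (o(r, S) = r²*S - 312 = S*r² - 312 = -312 + S*r²)
R(H, J) = -5*H/14 (R(H, J) = H*(⅐) + H*(-½) = H/7 - H/2 = -5*H/14)
u(v) = 1/(-157 + v) (u(v) = 1/(v - 157) = 1/(-157 + v))
o(119, -91)/u(R(13, -16)) = (-312 - 91*119²)/(1/(-157 - 5/14*13)) = (-312 - 91*14161)/(1/(-157 - 65/14)) = (-312 - 1288651)/(1/(-2263/14)) = -1288963/(-14/2263) = -1288963*(-2263/14) = 2916923269/14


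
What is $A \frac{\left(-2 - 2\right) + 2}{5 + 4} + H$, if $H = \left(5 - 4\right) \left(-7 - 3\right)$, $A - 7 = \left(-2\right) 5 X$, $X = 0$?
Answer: $- \frac{104}{9} \approx -11.556$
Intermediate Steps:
$A = 7$ ($A = 7 + \left(-2\right) 5 \cdot 0 = 7 - 0 = 7 + 0 = 7$)
$H = -10$ ($H = 1 \left(-10\right) = -10$)
$A \frac{\left(-2 - 2\right) + 2}{5 + 4} + H = 7 \frac{\left(-2 - 2\right) + 2}{5 + 4} - 10 = 7 \frac{\left(-2 - 2\right) + 2}{9} - 10 = 7 \left(-4 + 2\right) \frac{1}{9} - 10 = 7 \left(\left(-2\right) \frac{1}{9}\right) - 10 = 7 \left(- \frac{2}{9}\right) - 10 = - \frac{14}{9} - 10 = - \frac{104}{9}$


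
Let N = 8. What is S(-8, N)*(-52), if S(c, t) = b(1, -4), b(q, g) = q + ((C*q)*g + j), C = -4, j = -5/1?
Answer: -624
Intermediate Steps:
j = -5 (j = -5*1 = -5)
b(q, g) = -5 + q - 4*g*q (b(q, g) = q + ((-4*q)*g - 5) = q + (-4*g*q - 5) = q + (-5 - 4*g*q) = -5 + q - 4*g*q)
S(c, t) = 12 (S(c, t) = -5 + 1 - 4*(-4)*1 = -5 + 1 + 16 = 12)
S(-8, N)*(-52) = 12*(-52) = -624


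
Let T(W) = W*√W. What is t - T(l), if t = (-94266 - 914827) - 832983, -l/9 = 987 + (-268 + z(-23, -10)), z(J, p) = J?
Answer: -1842076 + 37584*I*√174 ≈ -1.8421e+6 + 4.9577e+5*I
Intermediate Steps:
l = -6264 (l = -9*(987 + (-268 - 23)) = -9*(987 - 291) = -9*696 = -6264)
T(W) = W^(3/2)
t = -1842076 (t = -1009093 - 832983 = -1842076)
t - T(l) = -1842076 - (-6264)^(3/2) = -1842076 - (-37584)*I*√174 = -1842076 + 37584*I*√174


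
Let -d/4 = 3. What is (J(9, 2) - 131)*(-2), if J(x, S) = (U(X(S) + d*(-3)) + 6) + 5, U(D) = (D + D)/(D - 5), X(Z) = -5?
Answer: 3058/13 ≈ 235.23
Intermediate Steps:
d = -12 (d = -4*3 = -12)
U(D) = 2*D/(-5 + D) (U(D) = (2*D)/(-5 + D) = 2*D/(-5 + D))
J(x, S) = 174/13 (J(x, S) = (2*(-5 - 12*(-3))/(-5 + (-5 - 12*(-3))) + 6) + 5 = (2*(-5 + 36)/(-5 + (-5 + 36)) + 6) + 5 = (2*31/(-5 + 31) + 6) + 5 = (2*31/26 + 6) + 5 = (2*31*(1/26) + 6) + 5 = (31/13 + 6) + 5 = 109/13 + 5 = 174/13)
(J(9, 2) - 131)*(-2) = (174/13 - 131)*(-2) = -1529/13*(-2) = 3058/13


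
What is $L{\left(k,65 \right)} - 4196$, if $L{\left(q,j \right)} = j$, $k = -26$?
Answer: $-4131$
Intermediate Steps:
$L{\left(k,65 \right)} - 4196 = 65 - 4196 = -4131$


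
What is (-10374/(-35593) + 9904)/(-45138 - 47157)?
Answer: -352523446/3285055935 ≈ -0.10731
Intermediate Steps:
(-10374/(-35593) + 9904)/(-45138 - 47157) = (-10374*(-1/35593) + 9904)/(-92295) = (10374/35593 + 9904)*(-1/92295) = (352523446/35593)*(-1/92295) = -352523446/3285055935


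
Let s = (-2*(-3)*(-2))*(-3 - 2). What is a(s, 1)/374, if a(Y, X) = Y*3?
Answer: 90/187 ≈ 0.48128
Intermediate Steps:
s = 60 (s = (6*(-2))*(-5) = -12*(-5) = 60)
a(Y, X) = 3*Y
a(s, 1)/374 = (3*60)/374 = 180*(1/374) = 90/187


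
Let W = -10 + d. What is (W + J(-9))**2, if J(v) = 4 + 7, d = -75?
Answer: 5476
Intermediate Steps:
J(v) = 11
W = -85 (W = -10 - 75 = -85)
(W + J(-9))**2 = (-85 + 11)**2 = (-74)**2 = 5476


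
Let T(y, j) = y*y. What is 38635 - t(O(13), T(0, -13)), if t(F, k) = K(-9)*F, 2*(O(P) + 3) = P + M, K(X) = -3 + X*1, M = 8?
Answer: 38725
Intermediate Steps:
K(X) = -3 + X
T(y, j) = y²
O(P) = 1 + P/2 (O(P) = -3 + (P + 8)/2 = -3 + (8 + P)/2 = -3 + (4 + P/2) = 1 + P/2)
t(F, k) = -12*F (t(F, k) = (-3 - 9)*F = -12*F)
38635 - t(O(13), T(0, -13)) = 38635 - (-12)*(1 + (½)*13) = 38635 - (-12)*(1 + 13/2) = 38635 - (-12)*15/2 = 38635 - 1*(-90) = 38635 + 90 = 38725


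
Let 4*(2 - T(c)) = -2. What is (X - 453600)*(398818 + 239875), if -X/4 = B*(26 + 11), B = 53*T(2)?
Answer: -302235914530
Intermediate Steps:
T(c) = 5/2 (T(c) = 2 - ¼*(-2) = 2 + ½ = 5/2)
B = 265/2 (B = 53*(5/2) = 265/2 ≈ 132.50)
X = -19610 (X = -530*(26 + 11) = -530*37 = -4*9805/2 = -19610)
(X - 453600)*(398818 + 239875) = (-19610 - 453600)*(398818 + 239875) = -473210*638693 = -302235914530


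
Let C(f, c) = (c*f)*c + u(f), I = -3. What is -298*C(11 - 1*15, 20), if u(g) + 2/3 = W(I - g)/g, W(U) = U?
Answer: 2862439/6 ≈ 4.7707e+5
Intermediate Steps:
u(g) = -2/3 + (-3 - g)/g
C(f, c) = -5/3 - 3/f + f*c**2 (C(f, c) = (c*f)*c + (-5/3 - 3/f) = f*c**2 + (-5/3 - 3/f) = -5/3 - 3/f + f*c**2)
-298*C(11 - 1*15, 20) = -(-1431890/3 - 894/(11 - 1*15)) = -(-1431890/3 - 894/(11 - 15)) = -298/(1/(-5/3 - 3/(-4) - 4*400)) = -298/(1/(-5/3 - 3*(-1/4) - 1600)) = -298/(1/(-5/3 + 3/4 - 1600)) = -298/(1/(-19211/12)) = -298/(-12/19211) = -298*(-19211/12) = 2862439/6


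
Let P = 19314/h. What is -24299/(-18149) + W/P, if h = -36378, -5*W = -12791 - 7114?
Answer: -145993539722/19473877 ≈ -7496.9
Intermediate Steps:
W = 3981 (W = -(-12791 - 7114)/5 = -1/5*(-19905) = 3981)
P = -1073/2021 (P = 19314/(-36378) = 19314*(-1/36378) = -1073/2021 ≈ -0.53093)
-24299/(-18149) + W/P = -24299/(-18149) + 3981/(-1073/2021) = -24299*(-1/18149) + 3981*(-2021/1073) = 24299/18149 - 8045601/1073 = -145993539722/19473877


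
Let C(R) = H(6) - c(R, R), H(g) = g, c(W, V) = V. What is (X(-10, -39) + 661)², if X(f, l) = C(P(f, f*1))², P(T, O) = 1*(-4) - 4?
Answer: 734449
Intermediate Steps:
P(T, O) = -8 (P(T, O) = -4 - 4 = -8)
C(R) = 6 - R
X(f, l) = 196 (X(f, l) = (6 - 1*(-8))² = (6 + 8)² = 14² = 196)
(X(-10, -39) + 661)² = (196 + 661)² = 857² = 734449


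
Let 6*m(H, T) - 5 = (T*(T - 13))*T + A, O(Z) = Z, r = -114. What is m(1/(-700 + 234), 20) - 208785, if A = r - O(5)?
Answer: -625012/3 ≈ -2.0834e+5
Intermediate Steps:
A = -119 (A = -114 - 1*5 = -114 - 5 = -119)
m(H, T) = -19 + T²*(-13 + T)/6 (m(H, T) = ⅚ + ((T*(T - 13))*T - 119)/6 = ⅚ + ((T*(-13 + T))*T - 119)/6 = ⅚ + (T²*(-13 + T) - 119)/6 = ⅚ + (-119 + T²*(-13 + T))/6 = ⅚ + (-119/6 + T²*(-13 + T)/6) = -19 + T²*(-13 + T)/6)
m(1/(-700 + 234), 20) - 208785 = (-19 - 13/6*20² + (⅙)*20³) - 208785 = (-19 - 13/6*400 + (⅙)*8000) - 208785 = (-19 - 2600/3 + 4000/3) - 208785 = 1343/3 - 208785 = -625012/3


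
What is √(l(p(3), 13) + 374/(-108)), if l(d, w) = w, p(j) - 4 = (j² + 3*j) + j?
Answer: √3090/18 ≈ 3.0882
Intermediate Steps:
p(j) = 4 + j² + 4*j (p(j) = 4 + ((j² + 3*j) + j) = 4 + (j² + 4*j) = 4 + j² + 4*j)
√(l(p(3), 13) + 374/(-108)) = √(13 + 374/(-108)) = √(13 + 374*(-1/108)) = √(13 - 187/54) = √(515/54) = √3090/18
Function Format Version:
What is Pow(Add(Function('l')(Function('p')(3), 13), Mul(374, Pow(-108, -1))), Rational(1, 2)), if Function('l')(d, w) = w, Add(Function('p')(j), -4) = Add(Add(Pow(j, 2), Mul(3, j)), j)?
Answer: Mul(Rational(1, 18), Pow(3090, Rational(1, 2))) ≈ 3.0882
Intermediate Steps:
Function('p')(j) = Add(4, Pow(j, 2), Mul(4, j)) (Function('p')(j) = Add(4, Add(Add(Pow(j, 2), Mul(3, j)), j)) = Add(4, Add(Pow(j, 2), Mul(4, j))) = Add(4, Pow(j, 2), Mul(4, j)))
Pow(Add(Function('l')(Function('p')(3), 13), Mul(374, Pow(-108, -1))), Rational(1, 2)) = Pow(Add(13, Mul(374, Pow(-108, -1))), Rational(1, 2)) = Pow(Add(13, Mul(374, Rational(-1, 108))), Rational(1, 2)) = Pow(Add(13, Rational(-187, 54)), Rational(1, 2)) = Pow(Rational(515, 54), Rational(1, 2)) = Mul(Rational(1, 18), Pow(3090, Rational(1, 2)))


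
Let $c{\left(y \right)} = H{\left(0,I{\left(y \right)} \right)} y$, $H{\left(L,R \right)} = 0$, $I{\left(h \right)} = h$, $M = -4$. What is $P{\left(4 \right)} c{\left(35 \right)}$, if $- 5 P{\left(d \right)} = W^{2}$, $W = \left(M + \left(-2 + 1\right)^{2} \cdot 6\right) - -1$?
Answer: $0$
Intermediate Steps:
$W = 3$ ($W = \left(-4 + \left(-2 + 1\right)^{2} \cdot 6\right) - -1 = \left(-4 + \left(-1\right)^{2} \cdot 6\right) + 1 = \left(-4 + 1 \cdot 6\right) + 1 = \left(-4 + 6\right) + 1 = 2 + 1 = 3$)
$P{\left(d \right)} = - \frac{9}{5}$ ($P{\left(d \right)} = - \frac{3^{2}}{5} = \left(- \frac{1}{5}\right) 9 = - \frac{9}{5}$)
$c{\left(y \right)} = 0$ ($c{\left(y \right)} = 0 y = 0$)
$P{\left(4 \right)} c{\left(35 \right)} = \left(- \frac{9}{5}\right) 0 = 0$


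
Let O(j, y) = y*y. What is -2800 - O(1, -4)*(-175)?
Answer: 0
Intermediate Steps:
O(j, y) = y²
-2800 - O(1, -4)*(-175) = -2800 - (-4)²*(-175) = -2800 - 16*(-175) = -2800 - 1*(-2800) = -2800 + 2800 = 0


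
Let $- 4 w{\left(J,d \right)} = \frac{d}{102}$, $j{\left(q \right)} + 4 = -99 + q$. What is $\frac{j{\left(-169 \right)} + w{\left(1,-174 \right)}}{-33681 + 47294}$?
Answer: $- \frac{18467}{925684} \approx -0.01995$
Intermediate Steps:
$j{\left(q \right)} = -103 + q$ ($j{\left(q \right)} = -4 + \left(-99 + q\right) = -103 + q$)
$w{\left(J,d \right)} = - \frac{d}{408}$ ($w{\left(J,d \right)} = - \frac{d \frac{1}{102}}{4} = - \frac{\frac{1}{102} d}{4} = - \frac{d}{408}$)
$\frac{j{\left(-169 \right)} + w{\left(1,-174 \right)}}{-33681 + 47294} = \frac{\left(-103 - 169\right) - - \frac{29}{68}}{-33681 + 47294} = \frac{-272 + \frac{29}{68}}{13613} = \left(- \frac{18467}{68}\right) \frac{1}{13613} = - \frac{18467}{925684}$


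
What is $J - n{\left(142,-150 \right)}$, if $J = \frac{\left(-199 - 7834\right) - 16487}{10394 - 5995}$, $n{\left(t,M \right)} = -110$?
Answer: $\frac{459370}{4399} \approx 104.43$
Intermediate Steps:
$J = - \frac{24520}{4399}$ ($J = \frac{\left(-199 - 7834\right) - 16487}{4399} = \left(-8033 - 16487\right) \frac{1}{4399} = \left(-24520\right) \frac{1}{4399} = - \frac{24520}{4399} \approx -5.574$)
$J - n{\left(142,-150 \right)} = - \frac{24520}{4399} - -110 = - \frac{24520}{4399} + 110 = \frac{459370}{4399}$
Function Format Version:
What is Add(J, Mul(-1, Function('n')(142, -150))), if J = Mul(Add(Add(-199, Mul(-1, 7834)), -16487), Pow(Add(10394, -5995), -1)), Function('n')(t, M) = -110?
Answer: Rational(459370, 4399) ≈ 104.43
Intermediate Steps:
J = Rational(-24520, 4399) (J = Mul(Add(Add(-199, -7834), -16487), Pow(4399, -1)) = Mul(Add(-8033, -16487), Rational(1, 4399)) = Mul(-24520, Rational(1, 4399)) = Rational(-24520, 4399) ≈ -5.5740)
Add(J, Mul(-1, Function('n')(142, -150))) = Add(Rational(-24520, 4399), Mul(-1, -110)) = Add(Rational(-24520, 4399), 110) = Rational(459370, 4399)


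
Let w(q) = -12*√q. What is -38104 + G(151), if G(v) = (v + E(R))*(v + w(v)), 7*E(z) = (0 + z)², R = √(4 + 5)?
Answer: -105762/7 - 12792*√151/7 ≈ -37565.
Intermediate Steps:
R = 3 (R = √9 = 3)
E(z) = z²/7 (E(z) = (0 + z)²/7 = z²/7)
G(v) = (9/7 + v)*(v - 12*√v) (G(v) = (v + (⅐)*3²)*(v - 12*√v) = (v + (⅐)*9)*(v - 12*√v) = (v + 9/7)*(v - 12*√v) = (9/7 + v)*(v - 12*√v))
-38104 + G(151) = -38104 + (151² - 1812*√151 - 108*√151/7 + (9/7)*151) = -38104 + (22801 - 1812*√151 - 108*√151/7 + 1359/7) = -38104 + (160966/7 - 12792*√151/7) = -105762/7 - 12792*√151/7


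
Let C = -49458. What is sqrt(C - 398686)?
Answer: 4*I*sqrt(28009) ≈ 669.44*I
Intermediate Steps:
sqrt(C - 398686) = sqrt(-49458 - 398686) = sqrt(-448144) = 4*I*sqrt(28009)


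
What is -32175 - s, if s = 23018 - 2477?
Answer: -52716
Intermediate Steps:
s = 20541
-32175 - s = -32175 - 1*20541 = -32175 - 20541 = -52716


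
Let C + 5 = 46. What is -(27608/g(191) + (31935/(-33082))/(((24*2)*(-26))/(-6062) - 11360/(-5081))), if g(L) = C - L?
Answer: 2458383522995741/13328278432800 ≈ 184.45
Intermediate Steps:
C = 41 (C = -5 + 46 = 41)
g(L) = 41 - L
-(27608/g(191) + (31935/(-33082))/(((24*2)*(-26))/(-6062) - 11360/(-5081))) = -(27608/(41 - 1*191) + (31935/(-33082))/(((24*2)*(-26))/(-6062) - 11360/(-5081))) = -(27608/(41 - 191) + (31935*(-1/33082))/((48*(-26))*(-1/6062) - 11360*(-1/5081))) = -(27608/(-150) - 31935/(33082*(-1248*(-1/6062) + 11360/5081))) = -(27608*(-1/150) - 31935/(33082*(624/3031 + 11360/5081))) = -(-13804/75 - 31935/(33082*37602704/15400511)) = -(-13804/75 - 31935/33082*15400511/37602704) = -(-13804/75 - 70259331255/177710379104) = -1*(-2458383522995741/13328278432800) = 2458383522995741/13328278432800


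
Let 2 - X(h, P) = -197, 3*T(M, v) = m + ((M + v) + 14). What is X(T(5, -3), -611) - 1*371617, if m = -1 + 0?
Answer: -371418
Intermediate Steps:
m = -1
T(M, v) = 13/3 + M/3 + v/3 (T(M, v) = (-1 + ((M + v) + 14))/3 = (-1 + (14 + M + v))/3 = (13 + M + v)/3 = 13/3 + M/3 + v/3)
X(h, P) = 199 (X(h, P) = 2 - 1*(-197) = 2 + 197 = 199)
X(T(5, -3), -611) - 1*371617 = 199 - 1*371617 = 199 - 371617 = -371418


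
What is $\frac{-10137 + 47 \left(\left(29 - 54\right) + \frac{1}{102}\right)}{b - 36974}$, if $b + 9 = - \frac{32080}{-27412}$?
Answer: $\frac{7906833781}{25850520858} \approx 0.30587$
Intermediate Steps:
$b = - \frac{53657}{6853}$ ($b = -9 - \frac{32080}{-27412} = -9 - - \frac{8020}{6853} = -9 + \frac{8020}{6853} = - \frac{53657}{6853} \approx -7.8297$)
$\frac{-10137 + 47 \left(\left(29 - 54\right) + \frac{1}{102}\right)}{b - 36974} = \frac{-10137 + 47 \left(\left(29 - 54\right) + \frac{1}{102}\right)}{- \frac{53657}{6853} - 36974} = \frac{-10137 + 47 \left(-25 + \frac{1}{102}\right)}{- \frac{253436479}{6853}} = \left(-10137 + 47 \left(- \frac{2549}{102}\right)\right) \left(- \frac{6853}{253436479}\right) = \left(-10137 - \frac{119803}{102}\right) \left(- \frac{6853}{253436479}\right) = \left(- \frac{1153777}{102}\right) \left(- \frac{6853}{253436479}\right) = \frac{7906833781}{25850520858}$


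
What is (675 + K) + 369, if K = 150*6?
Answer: 1944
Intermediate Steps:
K = 900
(675 + K) + 369 = (675 + 900) + 369 = 1575 + 369 = 1944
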